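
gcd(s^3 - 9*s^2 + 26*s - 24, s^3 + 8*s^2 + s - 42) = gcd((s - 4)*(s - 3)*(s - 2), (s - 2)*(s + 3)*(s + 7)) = s - 2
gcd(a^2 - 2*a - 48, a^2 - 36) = a + 6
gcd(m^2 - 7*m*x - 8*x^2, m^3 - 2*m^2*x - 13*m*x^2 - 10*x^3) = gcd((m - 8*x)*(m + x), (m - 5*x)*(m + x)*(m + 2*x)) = m + x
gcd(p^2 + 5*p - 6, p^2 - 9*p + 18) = 1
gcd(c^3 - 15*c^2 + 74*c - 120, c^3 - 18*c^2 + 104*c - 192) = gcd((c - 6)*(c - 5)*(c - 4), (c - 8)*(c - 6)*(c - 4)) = c^2 - 10*c + 24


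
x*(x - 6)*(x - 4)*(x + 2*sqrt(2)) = x^4 - 10*x^3 + 2*sqrt(2)*x^3 - 20*sqrt(2)*x^2 + 24*x^2 + 48*sqrt(2)*x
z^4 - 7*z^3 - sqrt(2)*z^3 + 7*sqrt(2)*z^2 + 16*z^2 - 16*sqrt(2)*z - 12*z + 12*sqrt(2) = (z - 3)*(z - 2)^2*(z - sqrt(2))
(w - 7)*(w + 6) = w^2 - w - 42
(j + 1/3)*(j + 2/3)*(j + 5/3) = j^3 + 8*j^2/3 + 17*j/9 + 10/27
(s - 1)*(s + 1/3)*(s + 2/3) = s^3 - 7*s/9 - 2/9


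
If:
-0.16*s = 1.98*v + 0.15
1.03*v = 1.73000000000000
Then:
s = -21.72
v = 1.68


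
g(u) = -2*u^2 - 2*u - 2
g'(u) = -4*u - 2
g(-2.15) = -6.94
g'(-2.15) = 6.60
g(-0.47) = -1.50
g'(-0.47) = -0.12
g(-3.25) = -16.62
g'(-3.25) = 11.00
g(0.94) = -5.65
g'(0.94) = -5.76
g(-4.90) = -40.22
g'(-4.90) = 17.60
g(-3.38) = -18.09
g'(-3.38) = 11.52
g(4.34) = -48.35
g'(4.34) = -19.36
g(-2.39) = -8.64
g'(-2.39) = 7.56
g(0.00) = -2.00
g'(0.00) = -2.00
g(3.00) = -26.00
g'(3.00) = -14.00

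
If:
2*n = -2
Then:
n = -1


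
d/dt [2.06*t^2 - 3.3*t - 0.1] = 4.12*t - 3.3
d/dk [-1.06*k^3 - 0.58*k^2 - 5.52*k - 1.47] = -3.18*k^2 - 1.16*k - 5.52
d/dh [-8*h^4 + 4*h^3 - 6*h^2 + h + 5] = -32*h^3 + 12*h^2 - 12*h + 1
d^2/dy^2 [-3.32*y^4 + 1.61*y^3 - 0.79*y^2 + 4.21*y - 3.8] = -39.84*y^2 + 9.66*y - 1.58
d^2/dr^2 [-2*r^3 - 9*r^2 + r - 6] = -12*r - 18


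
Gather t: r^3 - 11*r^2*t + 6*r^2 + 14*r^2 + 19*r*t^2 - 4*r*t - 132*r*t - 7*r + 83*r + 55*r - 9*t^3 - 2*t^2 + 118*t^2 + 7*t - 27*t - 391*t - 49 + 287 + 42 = r^3 + 20*r^2 + 131*r - 9*t^3 + t^2*(19*r + 116) + t*(-11*r^2 - 136*r - 411) + 280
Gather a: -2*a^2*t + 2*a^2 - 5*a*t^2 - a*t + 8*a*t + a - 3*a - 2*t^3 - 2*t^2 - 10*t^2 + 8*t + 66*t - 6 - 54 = a^2*(2 - 2*t) + a*(-5*t^2 + 7*t - 2) - 2*t^3 - 12*t^2 + 74*t - 60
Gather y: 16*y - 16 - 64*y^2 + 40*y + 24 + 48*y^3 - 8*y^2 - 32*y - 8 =48*y^3 - 72*y^2 + 24*y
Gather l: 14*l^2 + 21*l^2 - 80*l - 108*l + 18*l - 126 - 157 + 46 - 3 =35*l^2 - 170*l - 240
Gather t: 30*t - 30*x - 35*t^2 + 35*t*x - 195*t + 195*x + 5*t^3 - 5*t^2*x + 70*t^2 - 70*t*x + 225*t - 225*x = 5*t^3 + t^2*(35 - 5*x) + t*(60 - 35*x) - 60*x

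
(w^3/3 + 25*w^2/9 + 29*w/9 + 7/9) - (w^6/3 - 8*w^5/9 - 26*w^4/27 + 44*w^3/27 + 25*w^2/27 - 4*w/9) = -w^6/3 + 8*w^5/9 + 26*w^4/27 - 35*w^3/27 + 50*w^2/27 + 11*w/3 + 7/9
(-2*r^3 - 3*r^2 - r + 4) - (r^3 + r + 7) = -3*r^3 - 3*r^2 - 2*r - 3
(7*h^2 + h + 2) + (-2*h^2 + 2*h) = 5*h^2 + 3*h + 2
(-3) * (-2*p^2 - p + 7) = 6*p^2 + 3*p - 21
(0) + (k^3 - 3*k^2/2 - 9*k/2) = k^3 - 3*k^2/2 - 9*k/2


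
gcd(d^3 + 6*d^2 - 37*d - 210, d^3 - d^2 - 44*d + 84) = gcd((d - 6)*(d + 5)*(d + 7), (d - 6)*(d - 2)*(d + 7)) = d^2 + d - 42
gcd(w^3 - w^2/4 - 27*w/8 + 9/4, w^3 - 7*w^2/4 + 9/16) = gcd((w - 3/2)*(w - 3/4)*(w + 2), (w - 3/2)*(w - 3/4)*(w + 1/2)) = w^2 - 9*w/4 + 9/8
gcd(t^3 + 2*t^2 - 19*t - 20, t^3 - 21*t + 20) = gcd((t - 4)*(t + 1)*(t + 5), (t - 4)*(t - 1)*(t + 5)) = t^2 + t - 20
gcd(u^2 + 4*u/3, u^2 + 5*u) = u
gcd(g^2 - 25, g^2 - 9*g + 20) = g - 5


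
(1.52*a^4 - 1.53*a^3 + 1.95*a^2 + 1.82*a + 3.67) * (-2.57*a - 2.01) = -3.9064*a^5 + 0.8769*a^4 - 1.9362*a^3 - 8.5969*a^2 - 13.0901*a - 7.3767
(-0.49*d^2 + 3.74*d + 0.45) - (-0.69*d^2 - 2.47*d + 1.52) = 0.2*d^2 + 6.21*d - 1.07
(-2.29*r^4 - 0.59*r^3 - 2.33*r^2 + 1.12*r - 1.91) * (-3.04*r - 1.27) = 6.9616*r^5 + 4.7019*r^4 + 7.8325*r^3 - 0.4457*r^2 + 4.384*r + 2.4257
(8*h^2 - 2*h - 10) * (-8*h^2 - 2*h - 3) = -64*h^4 + 60*h^2 + 26*h + 30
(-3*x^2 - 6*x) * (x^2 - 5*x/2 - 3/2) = -3*x^4 + 3*x^3/2 + 39*x^2/2 + 9*x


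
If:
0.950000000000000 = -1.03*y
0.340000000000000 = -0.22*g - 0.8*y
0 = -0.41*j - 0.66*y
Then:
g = 1.81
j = 1.48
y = -0.92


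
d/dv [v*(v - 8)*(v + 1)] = 3*v^2 - 14*v - 8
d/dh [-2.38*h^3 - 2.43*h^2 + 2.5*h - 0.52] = -7.14*h^2 - 4.86*h + 2.5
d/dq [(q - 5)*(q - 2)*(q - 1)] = 3*q^2 - 16*q + 17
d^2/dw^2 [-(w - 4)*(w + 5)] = -2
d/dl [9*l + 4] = 9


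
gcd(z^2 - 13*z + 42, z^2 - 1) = 1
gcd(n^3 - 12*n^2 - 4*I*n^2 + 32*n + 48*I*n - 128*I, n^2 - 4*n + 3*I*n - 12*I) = n - 4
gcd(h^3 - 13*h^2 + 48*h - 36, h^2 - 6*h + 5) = h - 1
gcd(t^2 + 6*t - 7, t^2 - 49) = t + 7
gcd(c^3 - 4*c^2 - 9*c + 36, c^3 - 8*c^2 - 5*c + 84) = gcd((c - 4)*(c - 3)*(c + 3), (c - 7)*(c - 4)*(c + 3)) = c^2 - c - 12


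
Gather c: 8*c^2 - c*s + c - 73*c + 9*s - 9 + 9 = 8*c^2 + c*(-s - 72) + 9*s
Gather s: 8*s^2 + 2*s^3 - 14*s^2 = 2*s^3 - 6*s^2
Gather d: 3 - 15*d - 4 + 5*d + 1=-10*d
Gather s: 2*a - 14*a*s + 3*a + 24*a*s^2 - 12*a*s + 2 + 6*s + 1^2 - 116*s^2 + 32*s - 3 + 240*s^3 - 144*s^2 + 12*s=5*a + 240*s^3 + s^2*(24*a - 260) + s*(50 - 26*a)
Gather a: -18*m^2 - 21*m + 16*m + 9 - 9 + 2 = -18*m^2 - 5*m + 2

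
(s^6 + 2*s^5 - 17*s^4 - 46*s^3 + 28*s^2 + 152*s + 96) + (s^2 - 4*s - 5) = s^6 + 2*s^5 - 17*s^4 - 46*s^3 + 29*s^2 + 148*s + 91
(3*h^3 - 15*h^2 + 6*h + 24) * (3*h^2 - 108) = 9*h^5 - 45*h^4 - 306*h^3 + 1692*h^2 - 648*h - 2592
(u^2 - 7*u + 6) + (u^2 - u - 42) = 2*u^2 - 8*u - 36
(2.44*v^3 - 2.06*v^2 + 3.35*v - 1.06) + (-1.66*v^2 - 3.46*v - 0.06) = 2.44*v^3 - 3.72*v^2 - 0.11*v - 1.12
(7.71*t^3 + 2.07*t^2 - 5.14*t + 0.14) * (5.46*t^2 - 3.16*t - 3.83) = 42.0966*t^5 - 13.0614*t^4 - 64.1349*t^3 + 9.0787*t^2 + 19.2438*t - 0.5362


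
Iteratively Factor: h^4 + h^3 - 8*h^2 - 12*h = (h - 3)*(h^3 + 4*h^2 + 4*h) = (h - 3)*(h + 2)*(h^2 + 2*h) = (h - 3)*(h + 2)^2*(h)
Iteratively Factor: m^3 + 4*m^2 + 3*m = (m)*(m^2 + 4*m + 3) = m*(m + 3)*(m + 1)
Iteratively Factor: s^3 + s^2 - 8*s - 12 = (s + 2)*(s^2 - s - 6) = (s - 3)*(s + 2)*(s + 2)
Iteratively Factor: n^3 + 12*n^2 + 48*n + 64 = (n + 4)*(n^2 + 8*n + 16) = (n + 4)^2*(n + 4)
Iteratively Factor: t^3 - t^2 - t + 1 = (t - 1)*(t^2 - 1) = (t - 1)*(t + 1)*(t - 1)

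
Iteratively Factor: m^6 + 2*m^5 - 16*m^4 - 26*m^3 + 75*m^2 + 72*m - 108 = (m + 3)*(m^5 - m^4 - 13*m^3 + 13*m^2 + 36*m - 36) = (m - 2)*(m + 3)*(m^4 + m^3 - 11*m^2 - 9*m + 18) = (m - 2)*(m + 2)*(m + 3)*(m^3 - m^2 - 9*m + 9) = (m - 2)*(m + 2)*(m + 3)^2*(m^2 - 4*m + 3) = (m - 2)*(m - 1)*(m + 2)*(m + 3)^2*(m - 3)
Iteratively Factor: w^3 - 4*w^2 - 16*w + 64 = (w - 4)*(w^2 - 16) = (w - 4)*(w + 4)*(w - 4)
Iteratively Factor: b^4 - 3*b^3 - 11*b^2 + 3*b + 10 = (b + 1)*(b^3 - 4*b^2 - 7*b + 10) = (b + 1)*(b + 2)*(b^2 - 6*b + 5) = (b - 5)*(b + 1)*(b + 2)*(b - 1)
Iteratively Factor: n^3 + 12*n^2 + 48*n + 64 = (n + 4)*(n^2 + 8*n + 16) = (n + 4)^2*(n + 4)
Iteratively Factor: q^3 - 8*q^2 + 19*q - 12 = (q - 3)*(q^2 - 5*q + 4) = (q - 4)*(q - 3)*(q - 1)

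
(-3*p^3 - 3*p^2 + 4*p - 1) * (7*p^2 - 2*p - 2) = -21*p^5 - 15*p^4 + 40*p^3 - 9*p^2 - 6*p + 2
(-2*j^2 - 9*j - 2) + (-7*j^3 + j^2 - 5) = -7*j^3 - j^2 - 9*j - 7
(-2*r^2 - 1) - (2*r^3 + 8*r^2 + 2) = -2*r^3 - 10*r^2 - 3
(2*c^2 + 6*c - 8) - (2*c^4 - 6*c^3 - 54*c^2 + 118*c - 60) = -2*c^4 + 6*c^3 + 56*c^2 - 112*c + 52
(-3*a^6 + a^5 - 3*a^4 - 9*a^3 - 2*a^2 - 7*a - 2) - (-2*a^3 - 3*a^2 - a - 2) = -3*a^6 + a^5 - 3*a^4 - 7*a^3 + a^2 - 6*a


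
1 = 1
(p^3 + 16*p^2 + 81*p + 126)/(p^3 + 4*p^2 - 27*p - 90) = (p + 7)/(p - 5)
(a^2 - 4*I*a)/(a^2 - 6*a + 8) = a*(a - 4*I)/(a^2 - 6*a + 8)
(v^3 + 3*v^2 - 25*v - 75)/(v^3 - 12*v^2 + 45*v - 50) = (v^2 + 8*v + 15)/(v^2 - 7*v + 10)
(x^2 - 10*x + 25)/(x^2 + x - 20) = (x^2 - 10*x + 25)/(x^2 + x - 20)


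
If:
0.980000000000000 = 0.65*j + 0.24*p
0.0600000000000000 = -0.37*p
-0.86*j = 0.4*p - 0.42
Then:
No Solution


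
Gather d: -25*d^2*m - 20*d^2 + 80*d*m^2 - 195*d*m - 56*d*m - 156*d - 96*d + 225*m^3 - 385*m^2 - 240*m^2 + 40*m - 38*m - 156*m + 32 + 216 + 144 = d^2*(-25*m - 20) + d*(80*m^2 - 251*m - 252) + 225*m^3 - 625*m^2 - 154*m + 392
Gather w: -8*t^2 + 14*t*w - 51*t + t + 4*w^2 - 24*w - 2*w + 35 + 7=-8*t^2 - 50*t + 4*w^2 + w*(14*t - 26) + 42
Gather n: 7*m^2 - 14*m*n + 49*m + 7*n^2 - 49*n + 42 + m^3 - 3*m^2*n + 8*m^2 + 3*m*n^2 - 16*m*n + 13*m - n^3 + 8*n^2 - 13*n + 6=m^3 + 15*m^2 + 62*m - n^3 + n^2*(3*m + 15) + n*(-3*m^2 - 30*m - 62) + 48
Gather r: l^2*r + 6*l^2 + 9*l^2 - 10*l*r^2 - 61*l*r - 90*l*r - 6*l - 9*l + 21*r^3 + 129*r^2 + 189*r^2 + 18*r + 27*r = 15*l^2 - 15*l + 21*r^3 + r^2*(318 - 10*l) + r*(l^2 - 151*l + 45)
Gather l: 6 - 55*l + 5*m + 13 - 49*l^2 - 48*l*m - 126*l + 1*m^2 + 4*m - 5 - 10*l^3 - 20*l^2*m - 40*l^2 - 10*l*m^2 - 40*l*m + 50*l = -10*l^3 + l^2*(-20*m - 89) + l*(-10*m^2 - 88*m - 131) + m^2 + 9*m + 14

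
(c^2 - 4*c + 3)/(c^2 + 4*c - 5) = (c - 3)/(c + 5)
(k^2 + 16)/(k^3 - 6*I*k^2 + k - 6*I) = (k^2 + 16)/(k^3 - 6*I*k^2 + k - 6*I)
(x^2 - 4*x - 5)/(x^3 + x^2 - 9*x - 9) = (x - 5)/(x^2 - 9)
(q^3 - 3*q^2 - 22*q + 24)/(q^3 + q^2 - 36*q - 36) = (q^2 + 3*q - 4)/(q^2 + 7*q + 6)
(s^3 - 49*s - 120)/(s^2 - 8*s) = s + 8 + 15/s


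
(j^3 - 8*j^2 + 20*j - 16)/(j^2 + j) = (j^3 - 8*j^2 + 20*j - 16)/(j*(j + 1))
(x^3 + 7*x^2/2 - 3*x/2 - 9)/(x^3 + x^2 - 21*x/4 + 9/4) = 2*(x + 2)/(2*x - 1)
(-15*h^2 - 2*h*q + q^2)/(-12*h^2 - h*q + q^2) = (-5*h + q)/(-4*h + q)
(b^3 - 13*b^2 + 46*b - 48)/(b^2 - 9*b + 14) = (b^2 - 11*b + 24)/(b - 7)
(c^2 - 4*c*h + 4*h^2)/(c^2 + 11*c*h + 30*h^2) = (c^2 - 4*c*h + 4*h^2)/(c^2 + 11*c*h + 30*h^2)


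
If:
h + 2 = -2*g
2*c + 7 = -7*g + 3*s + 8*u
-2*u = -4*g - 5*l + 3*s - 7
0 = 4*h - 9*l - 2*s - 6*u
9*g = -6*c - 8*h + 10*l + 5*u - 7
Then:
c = 79*u/1504 - 31/1504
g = 411*u/752 - 523/752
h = -411*u/376 - 229/376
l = -40*u/47 - 20/47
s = 131/188 - 255*u/188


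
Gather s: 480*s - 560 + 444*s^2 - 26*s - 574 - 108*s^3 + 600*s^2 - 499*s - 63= -108*s^3 + 1044*s^2 - 45*s - 1197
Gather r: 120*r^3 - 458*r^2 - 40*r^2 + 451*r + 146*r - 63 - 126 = 120*r^3 - 498*r^2 + 597*r - 189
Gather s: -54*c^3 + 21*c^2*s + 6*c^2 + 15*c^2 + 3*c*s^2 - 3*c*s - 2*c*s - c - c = -54*c^3 + 21*c^2 + 3*c*s^2 - 2*c + s*(21*c^2 - 5*c)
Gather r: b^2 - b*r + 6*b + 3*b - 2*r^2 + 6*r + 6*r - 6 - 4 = b^2 + 9*b - 2*r^2 + r*(12 - b) - 10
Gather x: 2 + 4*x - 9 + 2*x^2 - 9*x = 2*x^2 - 5*x - 7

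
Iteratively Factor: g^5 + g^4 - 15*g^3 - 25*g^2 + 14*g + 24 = (g + 2)*(g^4 - g^3 - 13*g^2 + g + 12) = (g - 4)*(g + 2)*(g^3 + 3*g^2 - g - 3) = (g - 4)*(g + 2)*(g + 3)*(g^2 - 1) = (g - 4)*(g + 1)*(g + 2)*(g + 3)*(g - 1)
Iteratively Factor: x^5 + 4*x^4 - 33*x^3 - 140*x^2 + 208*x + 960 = (x + 4)*(x^4 - 33*x^2 - 8*x + 240) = (x + 4)^2*(x^3 - 4*x^2 - 17*x + 60) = (x - 5)*(x + 4)^2*(x^2 + x - 12) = (x - 5)*(x + 4)^3*(x - 3)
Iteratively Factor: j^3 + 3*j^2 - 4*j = (j)*(j^2 + 3*j - 4) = j*(j + 4)*(j - 1)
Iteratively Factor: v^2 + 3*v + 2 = (v + 1)*(v + 2)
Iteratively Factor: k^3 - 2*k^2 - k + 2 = (k - 2)*(k^2 - 1) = (k - 2)*(k - 1)*(k + 1)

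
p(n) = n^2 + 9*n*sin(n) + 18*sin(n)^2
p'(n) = 9*n*cos(n) + 2*n + 36*sin(n)*cos(n) + 9*sin(n)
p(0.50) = 6.54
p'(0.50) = 24.41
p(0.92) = 18.83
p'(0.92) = 31.37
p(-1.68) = 35.64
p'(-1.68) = -6.76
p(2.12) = 33.86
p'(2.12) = -14.07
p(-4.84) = -2.07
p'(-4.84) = -1.75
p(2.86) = 16.72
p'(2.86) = -26.12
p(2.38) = 29.02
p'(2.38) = -22.51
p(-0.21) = 1.22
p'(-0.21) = -11.48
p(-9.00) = 117.44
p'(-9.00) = 65.61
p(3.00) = 13.17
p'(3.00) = -24.49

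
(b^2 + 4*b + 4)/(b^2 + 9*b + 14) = (b + 2)/(b + 7)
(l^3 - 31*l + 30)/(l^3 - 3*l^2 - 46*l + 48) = (l - 5)/(l - 8)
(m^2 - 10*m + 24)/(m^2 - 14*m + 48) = (m - 4)/(m - 8)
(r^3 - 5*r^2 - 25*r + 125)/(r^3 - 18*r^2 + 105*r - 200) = (r + 5)/(r - 8)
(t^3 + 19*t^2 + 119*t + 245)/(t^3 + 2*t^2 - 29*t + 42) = (t^2 + 12*t + 35)/(t^2 - 5*t + 6)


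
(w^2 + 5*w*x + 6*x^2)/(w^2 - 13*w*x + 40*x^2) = (w^2 + 5*w*x + 6*x^2)/(w^2 - 13*w*x + 40*x^2)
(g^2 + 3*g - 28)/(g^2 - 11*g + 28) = (g + 7)/(g - 7)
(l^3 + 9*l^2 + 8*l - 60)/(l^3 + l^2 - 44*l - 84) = (l^2 + 3*l - 10)/(l^2 - 5*l - 14)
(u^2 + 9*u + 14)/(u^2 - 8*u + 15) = (u^2 + 9*u + 14)/(u^2 - 8*u + 15)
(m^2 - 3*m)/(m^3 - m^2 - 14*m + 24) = m/(m^2 + 2*m - 8)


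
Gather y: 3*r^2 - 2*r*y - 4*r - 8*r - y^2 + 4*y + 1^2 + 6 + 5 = 3*r^2 - 12*r - y^2 + y*(4 - 2*r) + 12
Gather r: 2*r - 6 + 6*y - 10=2*r + 6*y - 16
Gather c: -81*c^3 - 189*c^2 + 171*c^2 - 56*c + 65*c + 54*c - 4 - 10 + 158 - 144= -81*c^3 - 18*c^2 + 63*c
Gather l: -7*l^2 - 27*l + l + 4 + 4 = -7*l^2 - 26*l + 8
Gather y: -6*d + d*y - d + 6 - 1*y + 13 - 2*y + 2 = -7*d + y*(d - 3) + 21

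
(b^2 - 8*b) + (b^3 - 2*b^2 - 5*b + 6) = b^3 - b^2 - 13*b + 6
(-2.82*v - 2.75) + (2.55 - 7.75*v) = -10.57*v - 0.2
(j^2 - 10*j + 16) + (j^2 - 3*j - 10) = 2*j^2 - 13*j + 6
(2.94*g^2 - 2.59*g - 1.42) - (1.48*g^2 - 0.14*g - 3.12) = 1.46*g^2 - 2.45*g + 1.7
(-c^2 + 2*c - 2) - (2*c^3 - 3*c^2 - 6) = -2*c^3 + 2*c^2 + 2*c + 4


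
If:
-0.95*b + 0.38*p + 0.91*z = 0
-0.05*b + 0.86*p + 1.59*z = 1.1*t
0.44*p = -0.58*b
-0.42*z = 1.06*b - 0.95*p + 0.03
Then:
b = -0.01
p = 0.01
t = -0.01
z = -0.02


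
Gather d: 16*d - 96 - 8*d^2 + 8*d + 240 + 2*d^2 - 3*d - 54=-6*d^2 + 21*d + 90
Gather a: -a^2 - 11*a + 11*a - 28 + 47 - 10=9 - a^2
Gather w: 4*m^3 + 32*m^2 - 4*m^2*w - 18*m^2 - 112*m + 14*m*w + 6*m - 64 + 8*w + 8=4*m^3 + 14*m^2 - 106*m + w*(-4*m^2 + 14*m + 8) - 56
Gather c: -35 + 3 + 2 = -30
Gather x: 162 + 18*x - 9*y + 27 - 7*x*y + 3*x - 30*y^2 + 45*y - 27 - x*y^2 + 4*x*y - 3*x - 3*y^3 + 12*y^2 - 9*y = x*(-y^2 - 3*y + 18) - 3*y^3 - 18*y^2 + 27*y + 162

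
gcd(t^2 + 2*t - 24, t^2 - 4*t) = t - 4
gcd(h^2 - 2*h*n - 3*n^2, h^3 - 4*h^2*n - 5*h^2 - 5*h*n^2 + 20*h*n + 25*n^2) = h + n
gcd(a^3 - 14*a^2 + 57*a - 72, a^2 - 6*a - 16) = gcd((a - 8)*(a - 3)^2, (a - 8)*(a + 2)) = a - 8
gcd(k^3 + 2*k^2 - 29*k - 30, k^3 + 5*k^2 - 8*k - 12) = k^2 + 7*k + 6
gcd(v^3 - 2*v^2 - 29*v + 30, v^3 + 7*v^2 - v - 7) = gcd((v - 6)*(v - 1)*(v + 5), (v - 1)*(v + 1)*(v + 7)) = v - 1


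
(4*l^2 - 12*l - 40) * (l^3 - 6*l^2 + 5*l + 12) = 4*l^5 - 36*l^4 + 52*l^3 + 228*l^2 - 344*l - 480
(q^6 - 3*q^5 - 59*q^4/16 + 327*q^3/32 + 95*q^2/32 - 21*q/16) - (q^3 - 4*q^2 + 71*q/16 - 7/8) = q^6 - 3*q^5 - 59*q^4/16 + 295*q^3/32 + 223*q^2/32 - 23*q/4 + 7/8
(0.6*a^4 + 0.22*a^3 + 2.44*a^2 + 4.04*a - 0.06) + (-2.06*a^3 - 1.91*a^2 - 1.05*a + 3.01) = 0.6*a^4 - 1.84*a^3 + 0.53*a^2 + 2.99*a + 2.95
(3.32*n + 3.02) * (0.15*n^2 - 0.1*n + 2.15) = 0.498*n^3 + 0.121*n^2 + 6.836*n + 6.493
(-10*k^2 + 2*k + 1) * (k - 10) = -10*k^3 + 102*k^2 - 19*k - 10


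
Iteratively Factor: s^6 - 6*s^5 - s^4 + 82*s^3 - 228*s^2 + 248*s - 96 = (s - 2)*(s^5 - 4*s^4 - 9*s^3 + 64*s^2 - 100*s + 48) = (s - 2)^2*(s^4 - 2*s^3 - 13*s^2 + 38*s - 24) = (s - 2)^2*(s - 1)*(s^3 - s^2 - 14*s + 24) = (s - 3)*(s - 2)^2*(s - 1)*(s^2 + 2*s - 8) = (s - 3)*(s - 2)^3*(s - 1)*(s + 4)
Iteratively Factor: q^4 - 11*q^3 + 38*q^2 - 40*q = (q - 4)*(q^3 - 7*q^2 + 10*q) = (q - 5)*(q - 4)*(q^2 - 2*q) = q*(q - 5)*(q - 4)*(q - 2)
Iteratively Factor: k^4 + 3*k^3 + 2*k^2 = (k + 2)*(k^3 + k^2) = (k + 1)*(k + 2)*(k^2) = k*(k + 1)*(k + 2)*(k)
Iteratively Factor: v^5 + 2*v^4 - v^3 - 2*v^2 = (v)*(v^4 + 2*v^3 - v^2 - 2*v) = v*(v - 1)*(v^3 + 3*v^2 + 2*v) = v*(v - 1)*(v + 2)*(v^2 + v) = v*(v - 1)*(v + 1)*(v + 2)*(v)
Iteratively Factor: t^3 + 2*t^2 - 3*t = (t)*(t^2 + 2*t - 3) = t*(t + 3)*(t - 1)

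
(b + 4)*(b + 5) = b^2 + 9*b + 20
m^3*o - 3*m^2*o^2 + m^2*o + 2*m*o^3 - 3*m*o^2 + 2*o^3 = (m - 2*o)*(m - o)*(m*o + o)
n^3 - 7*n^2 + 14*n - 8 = (n - 4)*(n - 2)*(n - 1)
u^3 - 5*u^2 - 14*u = u*(u - 7)*(u + 2)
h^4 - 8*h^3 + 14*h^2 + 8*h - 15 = (h - 5)*(h - 3)*(h - 1)*(h + 1)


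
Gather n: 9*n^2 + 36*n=9*n^2 + 36*n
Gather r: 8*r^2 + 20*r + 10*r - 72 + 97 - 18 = 8*r^2 + 30*r + 7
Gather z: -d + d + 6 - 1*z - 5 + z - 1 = 0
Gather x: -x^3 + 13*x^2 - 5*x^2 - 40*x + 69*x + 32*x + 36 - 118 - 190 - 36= -x^3 + 8*x^2 + 61*x - 308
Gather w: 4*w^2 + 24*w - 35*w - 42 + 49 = 4*w^2 - 11*w + 7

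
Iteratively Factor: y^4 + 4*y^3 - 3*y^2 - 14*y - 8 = (y + 1)*(y^3 + 3*y^2 - 6*y - 8) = (y - 2)*(y + 1)*(y^2 + 5*y + 4) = (y - 2)*(y + 1)*(y + 4)*(y + 1)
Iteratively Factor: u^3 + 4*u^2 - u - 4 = (u + 1)*(u^2 + 3*u - 4) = (u - 1)*(u + 1)*(u + 4)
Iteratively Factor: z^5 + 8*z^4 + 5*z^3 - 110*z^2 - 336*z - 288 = (z + 4)*(z^4 + 4*z^3 - 11*z^2 - 66*z - 72) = (z + 3)*(z + 4)*(z^3 + z^2 - 14*z - 24) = (z - 4)*(z + 3)*(z + 4)*(z^2 + 5*z + 6) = (z - 4)*(z + 2)*(z + 3)*(z + 4)*(z + 3)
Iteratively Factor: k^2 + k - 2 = (k - 1)*(k + 2)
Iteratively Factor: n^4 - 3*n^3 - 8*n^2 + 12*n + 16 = (n - 4)*(n^3 + n^2 - 4*n - 4) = (n - 4)*(n + 2)*(n^2 - n - 2) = (n - 4)*(n - 2)*(n + 2)*(n + 1)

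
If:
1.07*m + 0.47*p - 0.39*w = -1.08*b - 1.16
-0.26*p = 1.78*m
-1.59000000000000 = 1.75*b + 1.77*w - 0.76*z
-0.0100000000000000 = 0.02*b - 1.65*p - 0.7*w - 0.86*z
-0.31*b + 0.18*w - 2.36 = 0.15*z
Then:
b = -3.59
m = -0.92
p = 6.29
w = -1.90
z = -10.60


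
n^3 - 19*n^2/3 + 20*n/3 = n*(n - 5)*(n - 4/3)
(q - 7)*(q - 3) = q^2 - 10*q + 21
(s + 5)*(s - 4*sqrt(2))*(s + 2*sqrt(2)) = s^3 - 2*sqrt(2)*s^2 + 5*s^2 - 16*s - 10*sqrt(2)*s - 80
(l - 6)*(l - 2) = l^2 - 8*l + 12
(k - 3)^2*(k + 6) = k^3 - 27*k + 54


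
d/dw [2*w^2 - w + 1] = 4*w - 1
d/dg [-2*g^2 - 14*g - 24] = -4*g - 14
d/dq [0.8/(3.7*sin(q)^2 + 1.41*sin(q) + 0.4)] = -(5.92*sin(q) + 1.128)*cos(q)/(3.7*sin(q)^2 + 1.41*sin(q) + 0.4)^2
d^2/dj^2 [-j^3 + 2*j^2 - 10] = 4 - 6*j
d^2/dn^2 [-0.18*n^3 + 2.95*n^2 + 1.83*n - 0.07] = 5.9 - 1.08*n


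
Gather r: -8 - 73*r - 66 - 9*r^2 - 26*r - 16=-9*r^2 - 99*r - 90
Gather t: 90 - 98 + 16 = 8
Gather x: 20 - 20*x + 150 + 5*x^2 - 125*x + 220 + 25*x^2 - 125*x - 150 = 30*x^2 - 270*x + 240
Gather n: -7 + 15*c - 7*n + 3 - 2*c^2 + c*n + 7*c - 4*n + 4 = -2*c^2 + 22*c + n*(c - 11)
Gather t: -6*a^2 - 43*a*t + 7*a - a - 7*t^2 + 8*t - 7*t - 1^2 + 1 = -6*a^2 + 6*a - 7*t^2 + t*(1 - 43*a)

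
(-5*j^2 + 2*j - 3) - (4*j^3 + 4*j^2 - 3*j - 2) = -4*j^3 - 9*j^2 + 5*j - 1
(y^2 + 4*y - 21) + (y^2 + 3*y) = 2*y^2 + 7*y - 21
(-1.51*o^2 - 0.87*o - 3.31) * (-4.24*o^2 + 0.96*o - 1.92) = 6.4024*o^4 + 2.2392*o^3 + 16.0984*o^2 - 1.5072*o + 6.3552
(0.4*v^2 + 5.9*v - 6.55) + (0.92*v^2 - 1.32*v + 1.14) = 1.32*v^2 + 4.58*v - 5.41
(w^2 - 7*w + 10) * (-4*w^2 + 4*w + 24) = -4*w^4 + 32*w^3 - 44*w^2 - 128*w + 240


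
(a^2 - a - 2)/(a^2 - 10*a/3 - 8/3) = 3*(-a^2 + a + 2)/(-3*a^2 + 10*a + 8)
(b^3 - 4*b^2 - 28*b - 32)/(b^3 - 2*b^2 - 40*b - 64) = (b + 2)/(b + 4)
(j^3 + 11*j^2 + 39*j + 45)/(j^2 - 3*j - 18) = (j^2 + 8*j + 15)/(j - 6)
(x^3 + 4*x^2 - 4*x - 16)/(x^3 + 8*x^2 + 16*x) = (x^2 - 4)/(x*(x + 4))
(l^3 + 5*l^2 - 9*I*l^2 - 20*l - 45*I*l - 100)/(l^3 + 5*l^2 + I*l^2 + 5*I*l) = (l^2 - 9*I*l - 20)/(l*(l + I))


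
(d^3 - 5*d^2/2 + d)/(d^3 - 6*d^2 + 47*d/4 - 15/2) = 2*d*(2*d - 1)/(4*d^2 - 16*d + 15)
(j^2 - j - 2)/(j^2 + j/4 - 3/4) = 4*(j - 2)/(4*j - 3)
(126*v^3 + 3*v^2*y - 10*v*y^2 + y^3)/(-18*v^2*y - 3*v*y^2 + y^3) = (-7*v + y)/y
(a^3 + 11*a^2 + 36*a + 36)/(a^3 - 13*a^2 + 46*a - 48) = (a^3 + 11*a^2 + 36*a + 36)/(a^3 - 13*a^2 + 46*a - 48)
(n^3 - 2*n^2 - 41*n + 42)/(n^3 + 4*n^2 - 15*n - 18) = (n^2 - 8*n + 7)/(n^2 - 2*n - 3)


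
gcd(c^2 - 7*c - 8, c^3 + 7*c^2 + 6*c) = c + 1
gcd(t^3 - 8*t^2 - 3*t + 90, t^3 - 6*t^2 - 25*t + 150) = t^2 - 11*t + 30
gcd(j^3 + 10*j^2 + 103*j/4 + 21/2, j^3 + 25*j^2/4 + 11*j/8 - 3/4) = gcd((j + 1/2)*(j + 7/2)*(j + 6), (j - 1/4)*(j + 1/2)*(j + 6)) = j^2 + 13*j/2 + 3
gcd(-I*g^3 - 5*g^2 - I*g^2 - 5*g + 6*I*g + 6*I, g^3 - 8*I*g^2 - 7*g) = 1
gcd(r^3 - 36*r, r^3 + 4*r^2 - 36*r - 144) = r^2 - 36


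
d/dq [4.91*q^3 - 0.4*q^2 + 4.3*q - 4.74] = 14.73*q^2 - 0.8*q + 4.3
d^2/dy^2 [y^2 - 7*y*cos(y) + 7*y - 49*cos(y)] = 7*y*cos(y) + 14*sin(y) + 49*cos(y) + 2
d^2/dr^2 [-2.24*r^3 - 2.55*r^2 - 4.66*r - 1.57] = -13.44*r - 5.1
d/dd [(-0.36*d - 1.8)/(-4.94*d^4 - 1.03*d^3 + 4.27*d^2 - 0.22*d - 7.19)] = (-5.3352*d^4 - 36.3096*d^3 - 4.0248*d^2 + 15.372*d + 2.1924)/(24.4036*d^8 + 10.1764*d^7 - 41.1267*d^6 - 6.6226*d^5 + 89.7233*d^4 + 12.9326*d^3 - 61.3542*d^2 + 3.1636*d + 51.6961)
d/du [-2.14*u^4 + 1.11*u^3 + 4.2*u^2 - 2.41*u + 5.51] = -8.56*u^3 + 3.33*u^2 + 8.4*u - 2.41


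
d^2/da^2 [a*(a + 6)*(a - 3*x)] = 6*a - 6*x + 12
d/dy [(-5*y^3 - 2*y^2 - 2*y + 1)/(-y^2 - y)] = (5*y^4 + 10*y^3 + 2*y + 1)/(y^2*(y^2 + 2*y + 1))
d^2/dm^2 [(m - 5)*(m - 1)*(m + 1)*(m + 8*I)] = 12*m^2 + m*(-30 + 48*I) - 2 - 80*I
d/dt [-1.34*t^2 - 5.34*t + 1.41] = -2.68*t - 5.34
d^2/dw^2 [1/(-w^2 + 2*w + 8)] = 2*(-w^2 + 2*w + 4*(w - 1)^2 + 8)/(-w^2 + 2*w + 8)^3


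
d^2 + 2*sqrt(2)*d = d*(d + 2*sqrt(2))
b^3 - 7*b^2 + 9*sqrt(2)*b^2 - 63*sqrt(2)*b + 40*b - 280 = (b - 7)*(b + 4*sqrt(2))*(b + 5*sqrt(2))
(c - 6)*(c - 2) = c^2 - 8*c + 12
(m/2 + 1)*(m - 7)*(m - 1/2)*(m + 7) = m^4/2 + 3*m^3/4 - 25*m^2 - 147*m/4 + 49/2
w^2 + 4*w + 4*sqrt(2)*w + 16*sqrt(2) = (w + 4)*(w + 4*sqrt(2))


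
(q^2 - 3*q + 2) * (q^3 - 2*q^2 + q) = q^5 - 5*q^4 + 9*q^3 - 7*q^2 + 2*q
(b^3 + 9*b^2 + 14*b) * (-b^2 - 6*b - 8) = -b^5 - 15*b^4 - 76*b^3 - 156*b^2 - 112*b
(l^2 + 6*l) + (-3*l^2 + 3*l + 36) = -2*l^2 + 9*l + 36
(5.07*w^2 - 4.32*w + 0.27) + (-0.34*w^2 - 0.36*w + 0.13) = 4.73*w^2 - 4.68*w + 0.4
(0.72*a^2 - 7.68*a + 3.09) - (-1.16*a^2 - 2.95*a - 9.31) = 1.88*a^2 - 4.73*a + 12.4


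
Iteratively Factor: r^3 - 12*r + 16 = (r - 2)*(r^2 + 2*r - 8) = (r - 2)^2*(r + 4)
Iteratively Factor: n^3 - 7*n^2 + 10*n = (n - 2)*(n^2 - 5*n) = n*(n - 2)*(n - 5)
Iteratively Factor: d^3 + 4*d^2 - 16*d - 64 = (d + 4)*(d^2 - 16) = (d + 4)^2*(d - 4)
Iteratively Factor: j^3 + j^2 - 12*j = (j - 3)*(j^2 + 4*j) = j*(j - 3)*(j + 4)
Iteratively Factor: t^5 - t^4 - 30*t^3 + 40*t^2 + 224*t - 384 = (t + 4)*(t^4 - 5*t^3 - 10*t^2 + 80*t - 96) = (t + 4)^2*(t^3 - 9*t^2 + 26*t - 24) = (t - 2)*(t + 4)^2*(t^2 - 7*t + 12) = (t - 3)*(t - 2)*(t + 4)^2*(t - 4)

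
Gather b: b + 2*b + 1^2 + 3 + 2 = 3*b + 6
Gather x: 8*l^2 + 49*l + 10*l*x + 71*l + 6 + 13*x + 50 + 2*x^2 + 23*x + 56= 8*l^2 + 120*l + 2*x^2 + x*(10*l + 36) + 112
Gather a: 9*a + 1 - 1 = 9*a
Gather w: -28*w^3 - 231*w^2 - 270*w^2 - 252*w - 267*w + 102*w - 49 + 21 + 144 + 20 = -28*w^3 - 501*w^2 - 417*w + 136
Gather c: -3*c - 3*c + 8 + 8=16 - 6*c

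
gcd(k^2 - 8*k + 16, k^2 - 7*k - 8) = 1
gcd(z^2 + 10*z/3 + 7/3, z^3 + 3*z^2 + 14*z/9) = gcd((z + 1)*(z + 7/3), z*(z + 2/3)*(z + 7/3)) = z + 7/3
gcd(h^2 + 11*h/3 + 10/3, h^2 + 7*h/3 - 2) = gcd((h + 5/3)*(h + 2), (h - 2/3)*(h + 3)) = 1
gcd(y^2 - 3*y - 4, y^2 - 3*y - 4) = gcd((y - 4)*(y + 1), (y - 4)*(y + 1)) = y^2 - 3*y - 4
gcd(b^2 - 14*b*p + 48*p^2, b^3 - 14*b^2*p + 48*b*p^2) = b^2 - 14*b*p + 48*p^2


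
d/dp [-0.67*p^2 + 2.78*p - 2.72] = 2.78 - 1.34*p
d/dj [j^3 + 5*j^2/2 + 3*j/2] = 3*j^2 + 5*j + 3/2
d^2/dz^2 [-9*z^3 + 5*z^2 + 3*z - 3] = 10 - 54*z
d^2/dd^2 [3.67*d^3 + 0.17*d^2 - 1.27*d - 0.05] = 22.02*d + 0.34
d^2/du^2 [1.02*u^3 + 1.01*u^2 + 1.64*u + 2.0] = 6.12*u + 2.02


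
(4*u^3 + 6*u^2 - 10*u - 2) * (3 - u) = -4*u^4 + 6*u^3 + 28*u^2 - 28*u - 6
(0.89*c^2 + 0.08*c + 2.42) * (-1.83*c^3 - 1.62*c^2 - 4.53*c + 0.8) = -1.6287*c^5 - 1.5882*c^4 - 8.5899*c^3 - 3.5708*c^2 - 10.8986*c + 1.936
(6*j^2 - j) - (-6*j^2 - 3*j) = 12*j^2 + 2*j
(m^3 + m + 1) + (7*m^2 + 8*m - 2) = m^3 + 7*m^2 + 9*m - 1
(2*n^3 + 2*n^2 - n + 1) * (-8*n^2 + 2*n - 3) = -16*n^5 - 12*n^4 + 6*n^3 - 16*n^2 + 5*n - 3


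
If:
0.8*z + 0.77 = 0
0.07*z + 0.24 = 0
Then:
No Solution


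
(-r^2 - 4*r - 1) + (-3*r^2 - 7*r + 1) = -4*r^2 - 11*r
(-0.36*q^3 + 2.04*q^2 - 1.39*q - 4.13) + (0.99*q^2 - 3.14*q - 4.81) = -0.36*q^3 + 3.03*q^2 - 4.53*q - 8.94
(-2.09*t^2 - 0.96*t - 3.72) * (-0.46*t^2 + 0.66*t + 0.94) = 0.9614*t^4 - 0.9378*t^3 - 0.887*t^2 - 3.3576*t - 3.4968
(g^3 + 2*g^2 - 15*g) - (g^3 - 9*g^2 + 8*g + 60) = 11*g^2 - 23*g - 60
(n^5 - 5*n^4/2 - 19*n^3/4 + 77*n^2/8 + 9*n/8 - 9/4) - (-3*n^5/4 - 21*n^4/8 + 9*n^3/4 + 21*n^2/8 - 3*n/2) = 7*n^5/4 + n^4/8 - 7*n^3 + 7*n^2 + 21*n/8 - 9/4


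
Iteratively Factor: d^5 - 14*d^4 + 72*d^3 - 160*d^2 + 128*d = (d - 2)*(d^4 - 12*d^3 + 48*d^2 - 64*d) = (d - 4)*(d - 2)*(d^3 - 8*d^2 + 16*d) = (d - 4)^2*(d - 2)*(d^2 - 4*d) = d*(d - 4)^2*(d - 2)*(d - 4)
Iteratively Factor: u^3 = (u)*(u^2) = u^2*(u)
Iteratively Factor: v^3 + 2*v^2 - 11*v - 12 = (v + 4)*(v^2 - 2*v - 3) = (v - 3)*(v + 4)*(v + 1)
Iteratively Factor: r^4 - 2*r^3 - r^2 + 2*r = (r + 1)*(r^3 - 3*r^2 + 2*r) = r*(r + 1)*(r^2 - 3*r + 2) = r*(r - 1)*(r + 1)*(r - 2)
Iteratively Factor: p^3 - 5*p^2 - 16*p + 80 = (p - 5)*(p^2 - 16) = (p - 5)*(p - 4)*(p + 4)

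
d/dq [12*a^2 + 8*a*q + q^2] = 8*a + 2*q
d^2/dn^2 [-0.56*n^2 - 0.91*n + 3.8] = -1.12000000000000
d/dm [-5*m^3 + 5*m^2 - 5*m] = -15*m^2 + 10*m - 5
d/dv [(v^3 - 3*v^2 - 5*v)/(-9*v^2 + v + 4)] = (-9*v^4 + 2*v^3 - 36*v^2 - 24*v - 20)/(81*v^4 - 18*v^3 - 71*v^2 + 8*v + 16)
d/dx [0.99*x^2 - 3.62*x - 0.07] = 1.98*x - 3.62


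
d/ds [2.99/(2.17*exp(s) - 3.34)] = -6.4883*exp(s)/(2.17*exp(s) - 3.34)^2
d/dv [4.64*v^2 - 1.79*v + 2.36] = 9.28*v - 1.79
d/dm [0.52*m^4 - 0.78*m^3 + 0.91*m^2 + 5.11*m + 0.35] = 2.08*m^3 - 2.34*m^2 + 1.82*m + 5.11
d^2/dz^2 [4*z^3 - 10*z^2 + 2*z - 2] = 24*z - 20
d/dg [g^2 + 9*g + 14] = 2*g + 9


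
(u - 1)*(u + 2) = u^2 + u - 2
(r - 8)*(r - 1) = r^2 - 9*r + 8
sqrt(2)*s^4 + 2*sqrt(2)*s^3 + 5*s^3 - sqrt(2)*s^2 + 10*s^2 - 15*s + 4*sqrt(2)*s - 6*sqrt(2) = (s - 1)*(s + 3)*(s + 2*sqrt(2))*(sqrt(2)*s + 1)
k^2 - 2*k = k*(k - 2)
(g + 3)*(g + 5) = g^2 + 8*g + 15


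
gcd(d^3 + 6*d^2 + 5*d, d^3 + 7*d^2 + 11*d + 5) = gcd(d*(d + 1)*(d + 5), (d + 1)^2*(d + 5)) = d^2 + 6*d + 5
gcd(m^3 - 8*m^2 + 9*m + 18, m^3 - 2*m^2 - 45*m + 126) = m^2 - 9*m + 18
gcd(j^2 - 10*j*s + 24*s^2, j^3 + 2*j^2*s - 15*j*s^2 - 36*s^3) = -j + 4*s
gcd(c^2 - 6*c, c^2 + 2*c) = c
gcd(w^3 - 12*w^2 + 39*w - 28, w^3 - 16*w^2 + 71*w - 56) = w^2 - 8*w + 7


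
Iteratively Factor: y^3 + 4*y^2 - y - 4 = (y + 4)*(y^2 - 1) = (y + 1)*(y + 4)*(y - 1)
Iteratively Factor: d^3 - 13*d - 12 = (d - 4)*(d^2 + 4*d + 3) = (d - 4)*(d + 1)*(d + 3)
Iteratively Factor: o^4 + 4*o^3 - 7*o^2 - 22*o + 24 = (o + 3)*(o^3 + o^2 - 10*o + 8) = (o - 2)*(o + 3)*(o^2 + 3*o - 4) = (o - 2)*(o + 3)*(o + 4)*(o - 1)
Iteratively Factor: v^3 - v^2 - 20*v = (v + 4)*(v^2 - 5*v) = (v - 5)*(v + 4)*(v)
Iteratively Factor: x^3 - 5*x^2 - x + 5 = (x - 5)*(x^2 - 1) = (x - 5)*(x - 1)*(x + 1)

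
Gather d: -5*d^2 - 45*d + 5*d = -5*d^2 - 40*d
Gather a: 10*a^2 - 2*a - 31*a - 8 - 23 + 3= 10*a^2 - 33*a - 28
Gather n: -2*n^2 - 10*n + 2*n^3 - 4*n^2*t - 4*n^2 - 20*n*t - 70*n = 2*n^3 + n^2*(-4*t - 6) + n*(-20*t - 80)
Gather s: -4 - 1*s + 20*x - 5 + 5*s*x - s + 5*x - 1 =s*(5*x - 2) + 25*x - 10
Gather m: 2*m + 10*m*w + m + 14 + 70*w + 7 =m*(10*w + 3) + 70*w + 21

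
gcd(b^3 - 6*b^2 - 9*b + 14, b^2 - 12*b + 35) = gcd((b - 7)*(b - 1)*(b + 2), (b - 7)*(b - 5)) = b - 7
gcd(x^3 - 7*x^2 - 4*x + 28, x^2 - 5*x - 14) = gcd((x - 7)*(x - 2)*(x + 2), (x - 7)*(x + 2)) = x^2 - 5*x - 14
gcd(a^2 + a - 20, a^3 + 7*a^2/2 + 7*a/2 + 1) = 1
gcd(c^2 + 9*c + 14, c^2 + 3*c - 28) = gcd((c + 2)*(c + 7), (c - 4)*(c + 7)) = c + 7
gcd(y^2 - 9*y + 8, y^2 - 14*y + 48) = y - 8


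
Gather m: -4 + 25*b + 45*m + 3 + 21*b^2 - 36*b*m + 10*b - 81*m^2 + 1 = 21*b^2 + 35*b - 81*m^2 + m*(45 - 36*b)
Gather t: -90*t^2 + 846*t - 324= -90*t^2 + 846*t - 324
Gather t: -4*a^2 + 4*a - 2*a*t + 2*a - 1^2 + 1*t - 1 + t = -4*a^2 + 6*a + t*(2 - 2*a) - 2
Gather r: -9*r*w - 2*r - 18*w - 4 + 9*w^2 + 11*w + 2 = r*(-9*w - 2) + 9*w^2 - 7*w - 2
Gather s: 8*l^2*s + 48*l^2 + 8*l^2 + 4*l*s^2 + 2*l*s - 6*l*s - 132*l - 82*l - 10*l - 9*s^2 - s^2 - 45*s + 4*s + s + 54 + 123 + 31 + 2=56*l^2 - 224*l + s^2*(4*l - 10) + s*(8*l^2 - 4*l - 40) + 210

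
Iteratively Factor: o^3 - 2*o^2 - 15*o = (o)*(o^2 - 2*o - 15) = o*(o + 3)*(o - 5)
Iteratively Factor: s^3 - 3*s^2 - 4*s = (s - 4)*(s^2 + s) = (s - 4)*(s + 1)*(s)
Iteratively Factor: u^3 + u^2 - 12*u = (u)*(u^2 + u - 12) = u*(u - 3)*(u + 4)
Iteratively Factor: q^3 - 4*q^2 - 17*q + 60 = (q + 4)*(q^2 - 8*q + 15) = (q - 5)*(q + 4)*(q - 3)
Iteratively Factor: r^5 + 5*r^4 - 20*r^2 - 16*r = (r + 1)*(r^4 + 4*r^3 - 4*r^2 - 16*r) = (r - 2)*(r + 1)*(r^3 + 6*r^2 + 8*r) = r*(r - 2)*(r + 1)*(r^2 + 6*r + 8) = r*(r - 2)*(r + 1)*(r + 2)*(r + 4)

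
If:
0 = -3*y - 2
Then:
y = -2/3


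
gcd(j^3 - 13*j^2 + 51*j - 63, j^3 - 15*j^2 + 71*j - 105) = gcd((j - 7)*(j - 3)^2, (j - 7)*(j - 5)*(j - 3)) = j^2 - 10*j + 21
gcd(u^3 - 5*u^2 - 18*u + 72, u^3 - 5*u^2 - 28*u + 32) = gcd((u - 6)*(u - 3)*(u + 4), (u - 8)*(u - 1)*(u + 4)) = u + 4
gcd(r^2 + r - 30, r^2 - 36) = r + 6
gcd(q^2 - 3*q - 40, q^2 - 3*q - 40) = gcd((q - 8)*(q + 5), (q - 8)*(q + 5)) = q^2 - 3*q - 40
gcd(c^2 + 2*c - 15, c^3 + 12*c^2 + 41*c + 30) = c + 5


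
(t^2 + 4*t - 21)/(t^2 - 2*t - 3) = (t + 7)/(t + 1)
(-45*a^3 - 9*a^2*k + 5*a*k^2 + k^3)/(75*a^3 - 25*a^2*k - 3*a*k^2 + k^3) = (-3*a - k)/(5*a - k)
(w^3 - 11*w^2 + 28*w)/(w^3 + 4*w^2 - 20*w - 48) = w*(w - 7)/(w^2 + 8*w + 12)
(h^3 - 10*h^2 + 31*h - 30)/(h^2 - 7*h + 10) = h - 3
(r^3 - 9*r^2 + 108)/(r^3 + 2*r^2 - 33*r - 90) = (r - 6)/(r + 5)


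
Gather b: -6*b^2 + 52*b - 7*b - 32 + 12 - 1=-6*b^2 + 45*b - 21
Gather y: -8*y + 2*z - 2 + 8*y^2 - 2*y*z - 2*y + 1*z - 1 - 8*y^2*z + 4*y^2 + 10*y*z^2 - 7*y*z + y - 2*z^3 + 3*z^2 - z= y^2*(12 - 8*z) + y*(10*z^2 - 9*z - 9) - 2*z^3 + 3*z^2 + 2*z - 3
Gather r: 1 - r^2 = 1 - r^2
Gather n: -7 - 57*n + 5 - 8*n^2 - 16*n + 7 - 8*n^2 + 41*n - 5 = -16*n^2 - 32*n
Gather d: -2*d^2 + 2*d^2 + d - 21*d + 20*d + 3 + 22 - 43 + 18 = 0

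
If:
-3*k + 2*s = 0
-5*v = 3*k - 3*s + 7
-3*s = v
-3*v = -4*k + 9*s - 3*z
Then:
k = 7/24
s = 7/16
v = -21/16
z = -7/18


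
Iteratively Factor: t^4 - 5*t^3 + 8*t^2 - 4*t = (t - 1)*(t^3 - 4*t^2 + 4*t) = (t - 2)*(t - 1)*(t^2 - 2*t) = t*(t - 2)*(t - 1)*(t - 2)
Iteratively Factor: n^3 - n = (n - 1)*(n^2 + n) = (n - 1)*(n + 1)*(n)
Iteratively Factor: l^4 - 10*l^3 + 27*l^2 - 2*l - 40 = (l - 5)*(l^3 - 5*l^2 + 2*l + 8) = (l - 5)*(l - 4)*(l^2 - l - 2) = (l - 5)*(l - 4)*(l - 2)*(l + 1)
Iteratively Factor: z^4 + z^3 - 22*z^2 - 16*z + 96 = (z + 3)*(z^3 - 2*z^2 - 16*z + 32) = (z + 3)*(z + 4)*(z^2 - 6*z + 8) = (z - 4)*(z + 3)*(z + 4)*(z - 2)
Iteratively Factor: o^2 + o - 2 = (o + 2)*(o - 1)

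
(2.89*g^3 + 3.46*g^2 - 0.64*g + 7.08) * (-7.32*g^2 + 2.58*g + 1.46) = -21.1548*g^5 - 17.871*g^4 + 17.831*g^3 - 48.4252*g^2 + 17.332*g + 10.3368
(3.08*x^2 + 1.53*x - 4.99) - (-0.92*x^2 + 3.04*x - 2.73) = 4.0*x^2 - 1.51*x - 2.26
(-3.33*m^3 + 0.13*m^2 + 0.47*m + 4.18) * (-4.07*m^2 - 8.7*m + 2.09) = 13.5531*m^5 + 28.4419*m^4 - 10.0036*m^3 - 20.8299*m^2 - 35.3837*m + 8.7362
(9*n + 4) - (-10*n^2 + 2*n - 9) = 10*n^2 + 7*n + 13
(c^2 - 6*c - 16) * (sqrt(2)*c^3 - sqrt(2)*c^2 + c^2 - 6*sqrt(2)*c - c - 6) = sqrt(2)*c^5 - 7*sqrt(2)*c^4 + c^4 - 16*sqrt(2)*c^3 - 7*c^3 - 16*c^2 + 52*sqrt(2)*c^2 + 52*c + 96*sqrt(2)*c + 96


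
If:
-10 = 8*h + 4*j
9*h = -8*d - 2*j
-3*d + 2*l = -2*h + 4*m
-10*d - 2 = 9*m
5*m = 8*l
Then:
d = 235/283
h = -93/283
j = -1043/566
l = -405/566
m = -324/283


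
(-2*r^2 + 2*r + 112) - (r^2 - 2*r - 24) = -3*r^2 + 4*r + 136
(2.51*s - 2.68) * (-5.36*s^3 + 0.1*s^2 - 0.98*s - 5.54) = -13.4536*s^4 + 14.6158*s^3 - 2.7278*s^2 - 11.279*s + 14.8472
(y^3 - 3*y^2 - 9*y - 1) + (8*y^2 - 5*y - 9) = y^3 + 5*y^2 - 14*y - 10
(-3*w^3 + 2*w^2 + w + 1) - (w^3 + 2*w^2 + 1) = -4*w^3 + w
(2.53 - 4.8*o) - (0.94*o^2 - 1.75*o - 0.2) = -0.94*o^2 - 3.05*o + 2.73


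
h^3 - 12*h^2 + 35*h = h*(h - 7)*(h - 5)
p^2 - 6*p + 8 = (p - 4)*(p - 2)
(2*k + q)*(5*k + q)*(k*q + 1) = 10*k^3*q + 7*k^2*q^2 + 10*k^2 + k*q^3 + 7*k*q + q^2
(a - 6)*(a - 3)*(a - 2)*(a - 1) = a^4 - 12*a^3 + 47*a^2 - 72*a + 36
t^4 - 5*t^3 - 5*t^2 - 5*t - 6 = (t - 6)*(t - I)*(-I*t + 1)*(I*t + I)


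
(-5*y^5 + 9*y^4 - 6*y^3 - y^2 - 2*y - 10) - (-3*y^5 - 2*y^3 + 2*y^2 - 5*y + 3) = -2*y^5 + 9*y^4 - 4*y^3 - 3*y^2 + 3*y - 13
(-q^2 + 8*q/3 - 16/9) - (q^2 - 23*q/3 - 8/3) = -2*q^2 + 31*q/3 + 8/9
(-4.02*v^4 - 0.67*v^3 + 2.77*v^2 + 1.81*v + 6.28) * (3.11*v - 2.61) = -12.5022*v^5 + 8.4085*v^4 + 10.3634*v^3 - 1.6006*v^2 + 14.8067*v - 16.3908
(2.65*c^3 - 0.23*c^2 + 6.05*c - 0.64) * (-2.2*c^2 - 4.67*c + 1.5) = -5.83*c^5 - 11.8695*c^4 - 8.2609*c^3 - 27.1905*c^2 + 12.0638*c - 0.96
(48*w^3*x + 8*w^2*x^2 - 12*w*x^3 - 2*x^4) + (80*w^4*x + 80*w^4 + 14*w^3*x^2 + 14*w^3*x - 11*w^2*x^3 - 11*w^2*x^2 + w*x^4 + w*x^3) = 80*w^4*x + 80*w^4 + 14*w^3*x^2 + 62*w^3*x - 11*w^2*x^3 - 3*w^2*x^2 + w*x^4 - 11*w*x^3 - 2*x^4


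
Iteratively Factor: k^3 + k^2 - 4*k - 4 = (k + 1)*(k^2 - 4) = (k + 1)*(k + 2)*(k - 2)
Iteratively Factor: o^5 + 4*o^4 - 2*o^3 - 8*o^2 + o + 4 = (o + 1)*(o^4 + 3*o^3 - 5*o^2 - 3*o + 4) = (o - 1)*(o + 1)*(o^3 + 4*o^2 - o - 4) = (o - 1)*(o + 1)^2*(o^2 + 3*o - 4) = (o - 1)^2*(o + 1)^2*(o + 4)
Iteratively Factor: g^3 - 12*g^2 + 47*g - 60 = (g - 5)*(g^2 - 7*g + 12) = (g - 5)*(g - 3)*(g - 4)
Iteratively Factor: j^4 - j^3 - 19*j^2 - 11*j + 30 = (j - 5)*(j^3 + 4*j^2 + j - 6) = (j - 5)*(j + 2)*(j^2 + 2*j - 3) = (j - 5)*(j - 1)*(j + 2)*(j + 3)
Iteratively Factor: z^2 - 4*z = (z - 4)*(z)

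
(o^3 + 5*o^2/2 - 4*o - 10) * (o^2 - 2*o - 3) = o^5 + o^4/2 - 12*o^3 - 19*o^2/2 + 32*o + 30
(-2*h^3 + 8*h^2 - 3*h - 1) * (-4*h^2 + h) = 8*h^5 - 34*h^4 + 20*h^3 + h^2 - h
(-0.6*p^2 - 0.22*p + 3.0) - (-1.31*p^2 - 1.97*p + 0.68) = 0.71*p^2 + 1.75*p + 2.32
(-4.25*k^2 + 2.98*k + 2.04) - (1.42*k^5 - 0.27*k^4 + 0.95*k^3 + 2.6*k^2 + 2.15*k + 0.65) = -1.42*k^5 + 0.27*k^4 - 0.95*k^3 - 6.85*k^2 + 0.83*k + 1.39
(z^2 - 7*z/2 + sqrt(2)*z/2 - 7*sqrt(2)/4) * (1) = z^2 - 7*z/2 + sqrt(2)*z/2 - 7*sqrt(2)/4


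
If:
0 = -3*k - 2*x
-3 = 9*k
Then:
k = -1/3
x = 1/2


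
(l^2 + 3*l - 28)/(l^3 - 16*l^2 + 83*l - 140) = (l + 7)/(l^2 - 12*l + 35)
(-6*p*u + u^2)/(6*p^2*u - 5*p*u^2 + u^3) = (-6*p + u)/(6*p^2 - 5*p*u + u^2)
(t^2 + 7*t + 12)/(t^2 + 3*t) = (t + 4)/t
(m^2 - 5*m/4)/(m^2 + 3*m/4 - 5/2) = m/(m + 2)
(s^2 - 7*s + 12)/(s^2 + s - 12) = (s - 4)/(s + 4)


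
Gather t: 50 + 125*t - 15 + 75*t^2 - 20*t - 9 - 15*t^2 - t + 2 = 60*t^2 + 104*t + 28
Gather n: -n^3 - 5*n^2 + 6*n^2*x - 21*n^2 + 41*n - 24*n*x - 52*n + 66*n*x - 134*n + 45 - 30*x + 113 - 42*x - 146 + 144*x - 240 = -n^3 + n^2*(6*x - 26) + n*(42*x - 145) + 72*x - 228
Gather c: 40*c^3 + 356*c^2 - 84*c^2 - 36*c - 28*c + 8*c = 40*c^3 + 272*c^2 - 56*c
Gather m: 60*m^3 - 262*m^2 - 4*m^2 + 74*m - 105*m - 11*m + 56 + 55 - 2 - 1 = 60*m^3 - 266*m^2 - 42*m + 108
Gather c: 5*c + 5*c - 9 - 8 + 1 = 10*c - 16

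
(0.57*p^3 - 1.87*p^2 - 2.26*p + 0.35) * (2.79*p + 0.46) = 1.5903*p^4 - 4.9551*p^3 - 7.1656*p^2 - 0.0630999999999999*p + 0.161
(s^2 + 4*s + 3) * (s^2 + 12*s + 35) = s^4 + 16*s^3 + 86*s^2 + 176*s + 105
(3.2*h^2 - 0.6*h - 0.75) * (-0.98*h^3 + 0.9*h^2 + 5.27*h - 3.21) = -3.136*h^5 + 3.468*h^4 + 17.059*h^3 - 14.109*h^2 - 2.0265*h + 2.4075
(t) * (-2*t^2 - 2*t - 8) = -2*t^3 - 2*t^2 - 8*t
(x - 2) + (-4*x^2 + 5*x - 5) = -4*x^2 + 6*x - 7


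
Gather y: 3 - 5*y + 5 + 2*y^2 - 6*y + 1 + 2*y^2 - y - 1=4*y^2 - 12*y + 8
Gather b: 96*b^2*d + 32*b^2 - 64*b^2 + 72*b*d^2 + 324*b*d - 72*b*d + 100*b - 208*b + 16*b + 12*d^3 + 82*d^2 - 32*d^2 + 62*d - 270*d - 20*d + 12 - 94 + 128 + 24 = b^2*(96*d - 32) + b*(72*d^2 + 252*d - 92) + 12*d^3 + 50*d^2 - 228*d + 70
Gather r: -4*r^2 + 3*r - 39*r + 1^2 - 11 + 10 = -4*r^2 - 36*r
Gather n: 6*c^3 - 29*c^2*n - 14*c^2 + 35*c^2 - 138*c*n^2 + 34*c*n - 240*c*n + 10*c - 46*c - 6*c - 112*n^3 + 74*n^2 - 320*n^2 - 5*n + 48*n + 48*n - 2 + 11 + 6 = 6*c^3 + 21*c^2 - 42*c - 112*n^3 + n^2*(-138*c - 246) + n*(-29*c^2 - 206*c + 91) + 15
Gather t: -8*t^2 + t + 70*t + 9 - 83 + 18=-8*t^2 + 71*t - 56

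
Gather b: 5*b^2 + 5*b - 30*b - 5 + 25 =5*b^2 - 25*b + 20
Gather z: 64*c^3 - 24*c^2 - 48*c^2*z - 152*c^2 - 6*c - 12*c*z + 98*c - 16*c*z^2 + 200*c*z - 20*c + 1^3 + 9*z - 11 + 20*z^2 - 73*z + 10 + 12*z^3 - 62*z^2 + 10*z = 64*c^3 - 176*c^2 + 72*c + 12*z^3 + z^2*(-16*c - 42) + z*(-48*c^2 + 188*c - 54)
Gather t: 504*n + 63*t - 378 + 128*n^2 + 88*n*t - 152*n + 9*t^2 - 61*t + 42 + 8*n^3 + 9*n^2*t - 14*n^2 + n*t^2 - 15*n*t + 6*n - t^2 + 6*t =8*n^3 + 114*n^2 + 358*n + t^2*(n + 8) + t*(9*n^2 + 73*n + 8) - 336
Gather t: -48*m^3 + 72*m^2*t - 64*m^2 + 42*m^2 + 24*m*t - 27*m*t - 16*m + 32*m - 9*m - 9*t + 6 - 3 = -48*m^3 - 22*m^2 + 7*m + t*(72*m^2 - 3*m - 9) + 3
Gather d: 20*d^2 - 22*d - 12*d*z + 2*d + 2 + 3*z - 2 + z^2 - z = 20*d^2 + d*(-12*z - 20) + z^2 + 2*z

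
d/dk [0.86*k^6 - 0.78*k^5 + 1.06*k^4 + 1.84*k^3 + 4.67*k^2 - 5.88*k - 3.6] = 5.16*k^5 - 3.9*k^4 + 4.24*k^3 + 5.52*k^2 + 9.34*k - 5.88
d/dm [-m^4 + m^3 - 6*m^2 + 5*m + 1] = -4*m^3 + 3*m^2 - 12*m + 5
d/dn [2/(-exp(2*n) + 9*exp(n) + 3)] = (4*exp(n) - 18)*exp(n)/(-exp(2*n) + 9*exp(n) + 3)^2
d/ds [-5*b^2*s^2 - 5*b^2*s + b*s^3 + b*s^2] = b*(-10*b*s - 5*b + 3*s^2 + 2*s)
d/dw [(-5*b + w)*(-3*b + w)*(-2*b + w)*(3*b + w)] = 63*b^3 + 2*b^2*w - 21*b*w^2 + 4*w^3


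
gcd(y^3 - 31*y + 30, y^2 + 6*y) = y + 6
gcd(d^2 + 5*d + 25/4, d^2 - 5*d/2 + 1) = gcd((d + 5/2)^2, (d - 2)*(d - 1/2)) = 1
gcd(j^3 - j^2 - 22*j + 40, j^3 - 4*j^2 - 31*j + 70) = j^2 + 3*j - 10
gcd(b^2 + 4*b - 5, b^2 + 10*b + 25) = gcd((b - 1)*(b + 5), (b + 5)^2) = b + 5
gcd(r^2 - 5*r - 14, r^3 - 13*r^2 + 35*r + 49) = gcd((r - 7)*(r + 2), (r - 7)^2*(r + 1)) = r - 7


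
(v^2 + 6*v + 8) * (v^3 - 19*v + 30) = v^5 + 6*v^4 - 11*v^3 - 84*v^2 + 28*v + 240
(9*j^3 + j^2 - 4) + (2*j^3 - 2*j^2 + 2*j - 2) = 11*j^3 - j^2 + 2*j - 6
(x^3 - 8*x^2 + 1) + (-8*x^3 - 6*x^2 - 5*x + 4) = -7*x^3 - 14*x^2 - 5*x + 5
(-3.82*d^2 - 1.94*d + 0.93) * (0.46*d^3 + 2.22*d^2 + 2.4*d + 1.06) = -1.7572*d^5 - 9.3728*d^4 - 13.047*d^3 - 6.6406*d^2 + 0.1756*d + 0.9858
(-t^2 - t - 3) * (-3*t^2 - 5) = 3*t^4 + 3*t^3 + 14*t^2 + 5*t + 15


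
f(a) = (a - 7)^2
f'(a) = 2*a - 14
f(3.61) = 11.49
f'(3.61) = -6.78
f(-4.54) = 133.17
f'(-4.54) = -23.08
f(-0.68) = 58.98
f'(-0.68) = -15.36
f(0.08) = 47.89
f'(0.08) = -13.84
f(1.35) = 31.92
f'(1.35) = -11.30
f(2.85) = 17.22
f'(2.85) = -8.30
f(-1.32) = 69.22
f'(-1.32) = -16.64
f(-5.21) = 149.08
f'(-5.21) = -24.42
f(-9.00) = 256.00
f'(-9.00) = -32.00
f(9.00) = 4.00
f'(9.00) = 4.00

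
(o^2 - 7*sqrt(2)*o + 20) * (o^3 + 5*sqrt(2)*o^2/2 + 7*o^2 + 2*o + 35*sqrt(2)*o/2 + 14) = o^5 - 9*sqrt(2)*o^4/2 + 7*o^4 - 63*sqrt(2)*o^3/2 - 13*o^3 - 91*o^2 + 36*sqrt(2)*o^2 + 40*o + 252*sqrt(2)*o + 280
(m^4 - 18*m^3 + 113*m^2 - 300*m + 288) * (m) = m^5 - 18*m^4 + 113*m^3 - 300*m^2 + 288*m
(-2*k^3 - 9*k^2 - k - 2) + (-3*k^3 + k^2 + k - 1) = -5*k^3 - 8*k^2 - 3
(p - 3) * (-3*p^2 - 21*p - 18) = -3*p^3 - 12*p^2 + 45*p + 54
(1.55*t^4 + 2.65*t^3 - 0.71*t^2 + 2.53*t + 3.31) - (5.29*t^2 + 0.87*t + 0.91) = 1.55*t^4 + 2.65*t^3 - 6.0*t^2 + 1.66*t + 2.4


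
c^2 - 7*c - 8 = (c - 8)*(c + 1)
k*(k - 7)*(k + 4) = k^3 - 3*k^2 - 28*k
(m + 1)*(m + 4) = m^2 + 5*m + 4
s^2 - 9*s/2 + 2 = (s - 4)*(s - 1/2)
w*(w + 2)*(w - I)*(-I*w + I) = -I*w^4 - w^3 - I*w^3 - w^2 + 2*I*w^2 + 2*w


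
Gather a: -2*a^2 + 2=2 - 2*a^2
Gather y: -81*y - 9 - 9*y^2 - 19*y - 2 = -9*y^2 - 100*y - 11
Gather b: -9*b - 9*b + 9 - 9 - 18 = -18*b - 18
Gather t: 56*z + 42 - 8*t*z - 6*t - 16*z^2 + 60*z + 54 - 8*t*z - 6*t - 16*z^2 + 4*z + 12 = t*(-16*z - 12) - 32*z^2 + 120*z + 108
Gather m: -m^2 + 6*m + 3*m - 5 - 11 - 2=-m^2 + 9*m - 18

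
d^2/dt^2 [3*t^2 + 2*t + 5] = 6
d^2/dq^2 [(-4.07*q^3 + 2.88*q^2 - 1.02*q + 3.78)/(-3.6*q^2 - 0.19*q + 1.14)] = (5.6843418860808e-14*q^5 + 64.078654*q^3 - 370.139292*q^2 + 41.339592*q - 38.342988)/(46.656*q^6 + 7.3872*q^5 - 43.93332*q^4 - 4.671701*q^3 + 13.912218*q^2 + 0.740772*q - 1.481544)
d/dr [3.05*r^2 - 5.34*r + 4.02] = 6.1*r - 5.34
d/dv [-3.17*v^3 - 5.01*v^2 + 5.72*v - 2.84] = -9.51*v^2 - 10.02*v + 5.72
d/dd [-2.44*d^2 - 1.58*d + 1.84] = -4.88*d - 1.58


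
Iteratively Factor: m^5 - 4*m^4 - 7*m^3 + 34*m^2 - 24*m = (m + 3)*(m^4 - 7*m^3 + 14*m^2 - 8*m) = m*(m + 3)*(m^3 - 7*m^2 + 14*m - 8) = m*(m - 4)*(m + 3)*(m^2 - 3*m + 2) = m*(m - 4)*(m - 2)*(m + 3)*(m - 1)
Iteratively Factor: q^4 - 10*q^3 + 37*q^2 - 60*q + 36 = (q - 2)*(q^3 - 8*q^2 + 21*q - 18) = (q - 3)*(q - 2)*(q^2 - 5*q + 6) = (q - 3)*(q - 2)^2*(q - 3)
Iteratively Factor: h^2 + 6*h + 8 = (h + 2)*(h + 4)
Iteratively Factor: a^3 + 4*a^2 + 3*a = (a + 1)*(a^2 + 3*a) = (a + 1)*(a + 3)*(a)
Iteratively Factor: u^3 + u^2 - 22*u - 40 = (u + 4)*(u^2 - 3*u - 10) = (u - 5)*(u + 4)*(u + 2)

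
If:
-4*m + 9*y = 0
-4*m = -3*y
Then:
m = 0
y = 0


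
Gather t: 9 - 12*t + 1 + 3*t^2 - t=3*t^2 - 13*t + 10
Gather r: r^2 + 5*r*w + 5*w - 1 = r^2 + 5*r*w + 5*w - 1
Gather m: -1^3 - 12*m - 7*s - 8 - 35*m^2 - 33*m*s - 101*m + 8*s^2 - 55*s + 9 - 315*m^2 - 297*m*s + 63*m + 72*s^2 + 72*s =-350*m^2 + m*(-330*s - 50) + 80*s^2 + 10*s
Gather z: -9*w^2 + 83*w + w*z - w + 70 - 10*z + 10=-9*w^2 + 82*w + z*(w - 10) + 80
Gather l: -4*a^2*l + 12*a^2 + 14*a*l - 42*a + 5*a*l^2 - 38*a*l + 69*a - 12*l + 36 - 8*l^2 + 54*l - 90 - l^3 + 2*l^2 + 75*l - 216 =12*a^2 + 27*a - l^3 + l^2*(5*a - 6) + l*(-4*a^2 - 24*a + 117) - 270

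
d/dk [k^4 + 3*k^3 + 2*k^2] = k*(4*k^2 + 9*k + 4)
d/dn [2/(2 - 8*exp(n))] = 4*exp(n)/(4*exp(n) - 1)^2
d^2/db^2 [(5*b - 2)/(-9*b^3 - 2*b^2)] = 2*(-1215*b^3 + 702*b^2 + 268*b + 24)/(b^4*(729*b^3 + 486*b^2 + 108*b + 8))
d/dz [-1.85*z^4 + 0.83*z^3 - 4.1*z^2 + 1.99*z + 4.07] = -7.4*z^3 + 2.49*z^2 - 8.2*z + 1.99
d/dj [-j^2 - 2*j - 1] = -2*j - 2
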